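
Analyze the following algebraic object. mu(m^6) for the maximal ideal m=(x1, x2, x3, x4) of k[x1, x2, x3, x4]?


Graded Nakayama: mu(m^d) = dim_k (m^d/m^(d+1)) = #degree-6 monomials in 4 vars
C(n+d-1,d)=C(9,6)=84


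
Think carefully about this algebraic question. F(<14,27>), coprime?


gcd(14,27)=1 => F=ab-a-b=14*27-14-27=378-41=337


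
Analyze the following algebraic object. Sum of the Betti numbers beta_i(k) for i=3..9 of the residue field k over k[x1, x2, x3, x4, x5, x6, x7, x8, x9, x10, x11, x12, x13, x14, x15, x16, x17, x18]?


Koszul resolution: beta_i(k)=C(n,i), n=18
C(18,3)=816, C(18,4)=3060, C(18,5)=8568, C(18,6)=18564, C(18,7)=31824, C(18,8)=43758, C(18,9)=48620
Sum=155210


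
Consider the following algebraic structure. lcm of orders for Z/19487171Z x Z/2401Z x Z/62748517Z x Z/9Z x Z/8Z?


Exponent = lcm of the cyclic orders; pairwise coprime => product.
11^7*7^4*13^7*3^2*2^3=19487171*2401*62748517*9*8=211386339715806158904


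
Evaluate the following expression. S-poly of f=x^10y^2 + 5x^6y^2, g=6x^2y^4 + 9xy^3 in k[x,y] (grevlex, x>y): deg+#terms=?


LT(f)=x^10y^2, LT(g)=6x^2y^4
lcm(LM)=x^10y^4
S(f,g) (scaled by 6 to clear denominators) = 6y^2*f - x^8*g = -9x^9y^3 + 30x^6y^4
2 terms, deg 12.
12+2=14


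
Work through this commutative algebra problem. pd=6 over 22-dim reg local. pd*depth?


pd+depth=22
depth=22-6=16
pd*depth=6*16=96


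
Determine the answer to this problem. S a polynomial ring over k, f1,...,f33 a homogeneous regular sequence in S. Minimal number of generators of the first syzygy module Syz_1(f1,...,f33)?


Regular sequence => Koszul complex is the minimal free resolution.
Syz_1 minimally generated by Koszul relations f_i*e_j - f_j*e_i (i<j): mu(Syz_1) = beta_2 = C(m,2) = m(m-1)/2
m=33
33*32/2 = 528


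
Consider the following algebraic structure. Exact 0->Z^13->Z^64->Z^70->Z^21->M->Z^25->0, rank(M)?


Alt sum=0:
(-1)^0*13 + (-1)^1*64 + (-1)^2*70 + (-1)^3*21 + (-1)^4*? + (-1)^5*25=0
rank(M)=27


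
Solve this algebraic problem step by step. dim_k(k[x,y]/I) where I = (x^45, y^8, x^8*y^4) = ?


k[x,y]/I, I = (x^45, y^8, x^8*y^4)
Rect: 45x8=360. Corner: (45-8)x(8-4)=148.
dim = 360-148 = 212


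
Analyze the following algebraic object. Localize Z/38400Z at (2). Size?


2-primary part: 38400=2^9*75
Size=2^9=512


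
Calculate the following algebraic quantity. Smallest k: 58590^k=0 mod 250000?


58590^k mod 250000:
k=1: 58590
k=2: 38100
k=3: 29000
k=4: 110000
k=5: 150000
k=6: 0
First zero at k = 6


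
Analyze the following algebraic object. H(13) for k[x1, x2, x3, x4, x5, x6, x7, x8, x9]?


C(d+n-1,n-1)=C(21,8)=203490


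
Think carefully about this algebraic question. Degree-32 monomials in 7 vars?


C(d+n-1,n-1)=C(38,6)=2760681


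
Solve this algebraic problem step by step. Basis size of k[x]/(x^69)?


Basis: 1,x,...,x^68
dim=69


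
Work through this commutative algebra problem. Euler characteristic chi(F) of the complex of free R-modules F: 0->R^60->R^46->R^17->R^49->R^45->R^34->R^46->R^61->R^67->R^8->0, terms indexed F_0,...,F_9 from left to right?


chi = sum (-1)^i * rank:
(-1)^0*60=60
(-1)^1*46=-46
(-1)^2*17=17
(-1)^3*49=-49
(-1)^4*45=45
(-1)^5*34=-34
(-1)^6*46=46
(-1)^7*61=-61
(-1)^8*67=67
(-1)^9*8=-8
chi=37


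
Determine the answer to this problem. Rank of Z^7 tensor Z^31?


rank(M(x)N) = rank(M)*rank(N)
7*31 = 217


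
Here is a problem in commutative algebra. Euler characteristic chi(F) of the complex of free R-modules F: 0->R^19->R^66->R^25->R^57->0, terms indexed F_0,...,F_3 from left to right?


chi = sum (-1)^i * rank:
(-1)^0*19=19
(-1)^1*66=-66
(-1)^2*25=25
(-1)^3*57=-57
chi=-79


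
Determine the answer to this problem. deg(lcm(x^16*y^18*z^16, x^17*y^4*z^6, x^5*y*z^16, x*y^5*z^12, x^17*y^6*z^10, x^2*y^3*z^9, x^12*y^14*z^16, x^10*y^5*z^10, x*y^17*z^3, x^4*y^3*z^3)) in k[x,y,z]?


lcm = componentwise max:
x: max(16,17,5,1,17,2,12,10,1,4)=17
y: max(18,4,1,5,6,3,14,5,17,3)=18
z: max(16,6,16,12,10,9,16,10,3,3)=16
Total=17+18+16=51


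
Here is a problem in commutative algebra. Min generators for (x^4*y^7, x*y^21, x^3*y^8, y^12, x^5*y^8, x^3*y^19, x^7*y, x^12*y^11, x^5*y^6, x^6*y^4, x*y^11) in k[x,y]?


Remove redundant (divisible by others).
x*y^21 redundant.
x^12*y^11 redundant.
x^3*y^19 redundant.
x^5*y^8 redundant.
Min: x^7*y, x^6*y^4, x^5*y^6, x^4*y^7, x^3*y^8, x*y^11, y^12
Count=7


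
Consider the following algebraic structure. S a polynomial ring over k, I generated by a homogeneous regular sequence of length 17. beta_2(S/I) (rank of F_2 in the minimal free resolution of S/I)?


Regular sequence => Koszul complex is the minimal free resolution.
Syz_1 minimally generated by Koszul relations f_i*e_j - f_j*e_i (i<j): mu(Syz_1) = beta_2 = C(m,2) = m(m-1)/2
m=17
17*16/2 = 136


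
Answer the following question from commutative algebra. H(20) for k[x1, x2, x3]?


C(d+n-1,n-1)=C(22,2)=231


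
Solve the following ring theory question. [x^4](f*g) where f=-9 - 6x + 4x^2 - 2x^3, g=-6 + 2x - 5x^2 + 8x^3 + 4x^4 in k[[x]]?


[x^4] = sum a_i*b_j, i+j=4
  -9*4=-36
  -6*8=-48
  4*-5=-20
  -2*2=-4
Sum=-108


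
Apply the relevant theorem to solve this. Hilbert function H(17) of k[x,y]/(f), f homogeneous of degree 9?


H(t)=d for t>=d-1.
d=9, t=17
H(17)=9


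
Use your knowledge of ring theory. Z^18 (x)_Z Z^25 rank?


rank(M(x)N) = rank(M)*rank(N)
18*25 = 450


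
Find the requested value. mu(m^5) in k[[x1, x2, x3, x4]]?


C(n+d-1,d)=C(8,5)=56


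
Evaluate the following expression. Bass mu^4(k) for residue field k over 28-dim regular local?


C(n,i)=C(28,4)=20475


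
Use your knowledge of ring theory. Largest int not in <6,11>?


gcd(6,11)=1 => F=ab-a-b=6*11-6-11=66-17=49


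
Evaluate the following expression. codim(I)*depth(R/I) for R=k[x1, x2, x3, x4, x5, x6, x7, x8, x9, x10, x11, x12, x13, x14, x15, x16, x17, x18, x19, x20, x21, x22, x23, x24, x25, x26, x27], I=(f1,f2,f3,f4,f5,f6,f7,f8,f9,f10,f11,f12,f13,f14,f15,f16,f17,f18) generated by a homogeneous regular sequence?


codim=18, depth=dim(R/I)=27-18=9
Product=18*9=162


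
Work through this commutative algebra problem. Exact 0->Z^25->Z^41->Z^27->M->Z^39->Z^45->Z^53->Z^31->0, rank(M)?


Alt sum=0:
(-1)^0*25 + (-1)^1*41 + (-1)^2*27 + (-1)^3*? + (-1)^4*39 + (-1)^5*45 + (-1)^6*53 + (-1)^7*31=0
rank(M)=27


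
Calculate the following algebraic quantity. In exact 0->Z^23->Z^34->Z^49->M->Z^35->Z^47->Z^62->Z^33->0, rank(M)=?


Alt sum=0:
(-1)^0*23 + (-1)^1*34 + (-1)^2*49 + (-1)^3*? + (-1)^4*35 + (-1)^5*47 + (-1)^6*62 + (-1)^7*33=0
rank(M)=55


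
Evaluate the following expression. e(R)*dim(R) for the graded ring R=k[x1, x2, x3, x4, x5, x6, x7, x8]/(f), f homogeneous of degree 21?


e(R)=deg(f)=21, dim(R)=8-1=7
e*dim=21*7=147


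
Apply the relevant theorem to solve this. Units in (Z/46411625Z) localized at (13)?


Local ring = Z/371293Z.
phi(371293) = 13^4*(13-1) = 342732


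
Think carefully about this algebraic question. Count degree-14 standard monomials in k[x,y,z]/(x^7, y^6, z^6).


Need i<7, j<6, k<6 with i+j+k=14.
For each i, j ranges over max(0,14-i-5)..min(5,14-i):
  i=0: j in [9,5] -> 0
  i=1: j in [8,5] -> 0
  i=2: j in [7,5] -> 0
  i=3: j in [6,5] -> 0
  i=4: j in [5,5] -> 1
  i=5: j in [4,5] -> 2
  i=6: j in [3,5] -> 3
H(14) = 0+0+0+0+1+2+3 = 6


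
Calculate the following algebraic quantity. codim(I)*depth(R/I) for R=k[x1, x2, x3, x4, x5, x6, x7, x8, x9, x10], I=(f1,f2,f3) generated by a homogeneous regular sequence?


codim=3, depth=dim(R/I)=10-3=7
Product=3*7=21


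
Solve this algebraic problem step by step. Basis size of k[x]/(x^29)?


Basis: 1,x,...,x^28
dim=29


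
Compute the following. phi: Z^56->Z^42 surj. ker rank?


rank(ker) = 56-42 = 14


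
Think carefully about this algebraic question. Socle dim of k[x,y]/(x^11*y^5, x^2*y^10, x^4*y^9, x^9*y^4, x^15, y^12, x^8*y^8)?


Socle = ann(m) = span of standard monomials u with x*u, y*u in I (staircase corners).
Redundant generators: x^11*y^5
Minimal generators: x^15, x^9*y^4, x^8*y^8, x^4*y^9, x^2*y^10, y^12
Corners: xy^11, x^3y^9, x^7y^8, x^8y^7, x^14y^3
Socle dim=5


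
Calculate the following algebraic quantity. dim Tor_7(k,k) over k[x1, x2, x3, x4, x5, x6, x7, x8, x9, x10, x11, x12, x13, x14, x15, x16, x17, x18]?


Koszul: C(n,i)=C(18,7)=31824


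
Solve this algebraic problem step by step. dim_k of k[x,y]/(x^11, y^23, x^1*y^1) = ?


k[x,y]/I, I = (x^11, y^23, x^1*y^1)
Rect: 11x23=253. Corner: (11-1)x(23-1)=220.
dim = 253-220 = 33


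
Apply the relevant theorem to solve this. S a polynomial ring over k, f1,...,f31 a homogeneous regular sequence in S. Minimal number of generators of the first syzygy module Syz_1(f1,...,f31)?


Regular sequence => Koszul complex is the minimal free resolution.
Syz_1 minimally generated by Koszul relations f_i*e_j - f_j*e_i (i<j): mu(Syz_1) = beta_2 = C(m,2) = m(m-1)/2
m=31
31*30/2 = 465


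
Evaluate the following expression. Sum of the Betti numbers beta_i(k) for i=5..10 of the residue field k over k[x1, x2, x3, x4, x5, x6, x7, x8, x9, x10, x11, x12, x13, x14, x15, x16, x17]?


Koszul resolution: beta_i(k)=C(n,i), n=17
C(17,5)=6188, C(17,6)=12376, C(17,7)=19448, C(17,8)=24310, C(17,9)=24310, C(17,10)=19448
Sum=106080


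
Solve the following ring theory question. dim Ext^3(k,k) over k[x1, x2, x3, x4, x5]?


C(n,i)=C(5,3)=10


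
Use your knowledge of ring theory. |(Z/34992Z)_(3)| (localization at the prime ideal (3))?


3-primary part: 34992=3^7*16
Size=3^7=2187


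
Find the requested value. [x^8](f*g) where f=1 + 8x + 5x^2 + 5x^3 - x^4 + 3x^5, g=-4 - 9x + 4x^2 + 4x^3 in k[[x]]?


[x^8] = sum a_i*b_j, i+j=8
  3*4=12
Sum=12


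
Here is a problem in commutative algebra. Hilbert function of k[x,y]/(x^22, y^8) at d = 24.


k[x,y], I = (x^22, y^8), d = 24
Need i < 22 and d-i < 8.
Range: 17 <= i <= 21.
H(24) = 5


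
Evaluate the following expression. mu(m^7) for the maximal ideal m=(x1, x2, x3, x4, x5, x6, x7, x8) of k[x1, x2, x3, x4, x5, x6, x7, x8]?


Graded Nakayama: mu(m^d) = dim_k (m^d/m^(d+1)) = #degree-7 monomials in 8 vars
C(n+d-1,d)=C(14,7)=3432


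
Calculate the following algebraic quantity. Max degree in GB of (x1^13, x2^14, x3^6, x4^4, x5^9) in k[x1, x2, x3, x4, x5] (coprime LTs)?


Pure powers, coprime LTs => already GB.
Degrees: 13, 14, 6, 4, 9
Max=14


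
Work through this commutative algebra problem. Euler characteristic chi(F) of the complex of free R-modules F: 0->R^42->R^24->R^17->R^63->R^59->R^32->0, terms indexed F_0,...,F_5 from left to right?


chi = sum (-1)^i * rank:
(-1)^0*42=42
(-1)^1*24=-24
(-1)^2*17=17
(-1)^3*63=-63
(-1)^4*59=59
(-1)^5*32=-32
chi=-1


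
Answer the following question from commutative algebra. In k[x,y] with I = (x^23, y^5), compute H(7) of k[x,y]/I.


k[x,y], I = (x^23, y^5), d = 7
Need i < 23 and d-i < 5.
Range: 3 <= i <= 7.
H(7) = 5


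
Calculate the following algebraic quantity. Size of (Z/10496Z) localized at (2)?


2-primary part: 10496=2^8*41
Size=2^8=256


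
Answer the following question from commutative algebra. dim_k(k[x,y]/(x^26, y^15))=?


Basis: x^i*y^j, i<26, j<15
26*15=390


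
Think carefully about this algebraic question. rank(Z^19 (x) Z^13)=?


rank(M(x)N) = rank(M)*rank(N)
19*13 = 247


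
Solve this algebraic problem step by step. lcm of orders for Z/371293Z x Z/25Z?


Exponent = lcm of the cyclic orders; pairwise coprime => product.
13^5*5^2=371293*25=9282325


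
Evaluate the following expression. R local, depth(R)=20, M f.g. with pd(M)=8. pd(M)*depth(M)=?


pd+depth=20
depth=20-8=12
pd*depth=8*12=96


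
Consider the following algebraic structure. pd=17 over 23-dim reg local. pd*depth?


pd+depth=23
depth=23-17=6
pd*depth=17*6=102


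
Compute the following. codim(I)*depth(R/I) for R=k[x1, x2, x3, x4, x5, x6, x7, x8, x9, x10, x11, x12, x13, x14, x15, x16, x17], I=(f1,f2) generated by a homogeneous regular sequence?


codim=2, depth=dim(R/I)=17-2=15
Product=2*15=30


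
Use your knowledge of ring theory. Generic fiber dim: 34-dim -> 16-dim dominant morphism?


dim(fiber)=dim(X)-dim(Y)=34-16=18


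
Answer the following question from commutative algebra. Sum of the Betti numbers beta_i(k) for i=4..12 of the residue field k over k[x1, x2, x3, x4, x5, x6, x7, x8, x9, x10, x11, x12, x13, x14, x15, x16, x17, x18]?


Koszul resolution: beta_i(k)=C(n,i), n=18
C(18,4)=3060, C(18,5)=8568, C(18,6)=18564, C(18,7)=31824, C(18,8)=43758, C(18,9)=48620, C(18,10)=43758, C(18,11)=31824, C(18,12)=18564
Sum=248540


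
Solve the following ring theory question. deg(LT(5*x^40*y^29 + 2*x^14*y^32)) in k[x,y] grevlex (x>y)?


LT: 5*x^40*y^29
deg_x=40, deg_y=29
Total=40+29=69


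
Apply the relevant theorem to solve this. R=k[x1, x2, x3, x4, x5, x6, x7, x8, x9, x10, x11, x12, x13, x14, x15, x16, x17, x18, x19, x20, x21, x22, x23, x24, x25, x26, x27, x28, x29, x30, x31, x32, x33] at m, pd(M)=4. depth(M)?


pd+depth=depth(R)=33
depth=33-4=29


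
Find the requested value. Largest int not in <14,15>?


gcd(14,15)=1 => F=ab-a-b=14*15-14-15=210-29=181


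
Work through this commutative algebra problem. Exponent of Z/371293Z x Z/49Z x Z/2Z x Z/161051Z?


Exponent = lcm of the cyclic orders; pairwise coprime => product.
13^5*7^2*2^1*11^5=371293*49*2*161051=5860116676414


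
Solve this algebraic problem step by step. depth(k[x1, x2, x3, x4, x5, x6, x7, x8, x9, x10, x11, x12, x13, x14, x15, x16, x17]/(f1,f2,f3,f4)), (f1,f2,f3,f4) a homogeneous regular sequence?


depth(R)=17
depth(R/I)=17-4=13


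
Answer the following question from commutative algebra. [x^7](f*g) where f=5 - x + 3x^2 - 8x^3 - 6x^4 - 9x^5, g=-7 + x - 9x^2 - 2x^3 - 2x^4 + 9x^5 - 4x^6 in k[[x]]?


[x^7] = sum a_i*b_j, i+j=7
  -1*-4=4
  3*9=27
  -8*-2=16
  -6*-2=12
  -9*-9=81
Sum=140


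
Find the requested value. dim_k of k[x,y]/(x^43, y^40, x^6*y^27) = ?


k[x,y]/I, I = (x^43, y^40, x^6*y^27)
Rect: 43x40=1720. Corner: (43-6)x(40-27)=481.
dim = 1720-481 = 1239


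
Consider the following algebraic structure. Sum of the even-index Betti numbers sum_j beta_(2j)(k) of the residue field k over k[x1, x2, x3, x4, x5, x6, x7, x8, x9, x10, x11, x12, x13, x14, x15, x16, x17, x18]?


Koszul resolution: beta_i(k)=C(n,i), n=18
sum_even C(18,i) = 2^(n-1) = 2^17 = 131072


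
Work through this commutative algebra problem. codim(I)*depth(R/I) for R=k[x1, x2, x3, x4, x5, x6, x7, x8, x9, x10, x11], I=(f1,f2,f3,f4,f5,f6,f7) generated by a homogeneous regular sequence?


codim=7, depth=dim(R/I)=11-7=4
Product=7*4=28


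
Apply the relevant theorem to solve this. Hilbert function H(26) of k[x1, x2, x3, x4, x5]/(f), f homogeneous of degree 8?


C(30,4)-C(22,4)=27405-7315=20090


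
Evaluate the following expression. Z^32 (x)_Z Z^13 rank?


rank(M(x)N) = rank(M)*rank(N)
32*13 = 416


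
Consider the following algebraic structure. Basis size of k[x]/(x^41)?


Basis: 1,x,...,x^40
dim=41


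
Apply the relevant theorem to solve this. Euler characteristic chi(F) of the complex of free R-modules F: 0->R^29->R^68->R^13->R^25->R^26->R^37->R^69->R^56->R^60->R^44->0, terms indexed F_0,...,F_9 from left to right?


chi = sum (-1)^i * rank:
(-1)^0*29=29
(-1)^1*68=-68
(-1)^2*13=13
(-1)^3*25=-25
(-1)^4*26=26
(-1)^5*37=-37
(-1)^6*69=69
(-1)^7*56=-56
(-1)^8*60=60
(-1)^9*44=-44
chi=-33


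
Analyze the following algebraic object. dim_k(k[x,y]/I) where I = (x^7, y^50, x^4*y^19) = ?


k[x,y]/I, I = (x^7, y^50, x^4*y^19)
Rect: 7x50=350. Corner: (7-4)x(50-19)=93.
dim = 350-93 = 257


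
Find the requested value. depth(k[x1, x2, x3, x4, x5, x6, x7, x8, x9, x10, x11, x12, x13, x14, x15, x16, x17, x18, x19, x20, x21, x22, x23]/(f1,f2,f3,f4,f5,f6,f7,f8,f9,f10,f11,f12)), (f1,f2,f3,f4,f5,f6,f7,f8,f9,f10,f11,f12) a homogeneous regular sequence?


depth(R)=23
depth(R/I)=23-12=11


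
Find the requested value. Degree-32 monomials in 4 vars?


C(d+n-1,n-1)=C(35,3)=6545


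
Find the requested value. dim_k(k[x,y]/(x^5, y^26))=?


Basis: x^i*y^j, i<5, j<26
5*26=130


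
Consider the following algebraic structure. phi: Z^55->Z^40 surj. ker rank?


rank(ker) = 55-40 = 15


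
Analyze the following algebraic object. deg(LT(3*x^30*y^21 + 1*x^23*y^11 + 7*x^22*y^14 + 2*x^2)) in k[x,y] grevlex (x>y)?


LT: 3*x^30*y^21
deg_x=30, deg_y=21
Total=30+21=51


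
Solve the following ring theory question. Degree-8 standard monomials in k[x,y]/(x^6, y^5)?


k[x,y], I = (x^6, y^5), d = 8
Need i < 6 and d-i < 5.
Range: 4 <= i <= 5.
H(8) = 2


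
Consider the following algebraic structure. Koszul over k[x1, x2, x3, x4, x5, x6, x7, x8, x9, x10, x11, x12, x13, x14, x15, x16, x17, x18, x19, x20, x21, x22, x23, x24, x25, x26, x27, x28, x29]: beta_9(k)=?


C(n,i)=C(29,9)=10015005


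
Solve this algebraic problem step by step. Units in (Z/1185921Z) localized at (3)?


Local ring = Z/81Z.
phi(81) = 3^3*(3-1) = 54


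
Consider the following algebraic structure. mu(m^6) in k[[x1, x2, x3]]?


C(n+d-1,d)=C(8,6)=28


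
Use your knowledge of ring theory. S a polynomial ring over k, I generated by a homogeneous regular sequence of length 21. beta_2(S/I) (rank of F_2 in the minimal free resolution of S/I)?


Regular sequence => Koszul complex is the minimal free resolution.
Syz_1 minimally generated by Koszul relations f_i*e_j - f_j*e_i (i<j): mu(Syz_1) = beta_2 = C(m,2) = m(m-1)/2
m=21
21*20/2 = 210


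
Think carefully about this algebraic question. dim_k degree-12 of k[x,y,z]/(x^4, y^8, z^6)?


Need i<4, j<8, k<6 with i+j+k=12.
For each i, j ranges over max(0,12-i-5)..min(7,12-i):
  i=0: j in [7,7] -> 1
  i=1: j in [6,7] -> 2
  i=2: j in [5,7] -> 3
  i=3: j in [4,7] -> 4
H(12) = 1+2+3+4 = 10


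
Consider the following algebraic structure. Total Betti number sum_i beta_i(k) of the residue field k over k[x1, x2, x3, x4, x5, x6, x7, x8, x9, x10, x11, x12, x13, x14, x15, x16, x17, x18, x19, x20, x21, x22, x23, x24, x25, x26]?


Koszul resolution: beta_i(k)=C(n,i), n=26
sum_i C(26,i) = 2^26 = 67108864


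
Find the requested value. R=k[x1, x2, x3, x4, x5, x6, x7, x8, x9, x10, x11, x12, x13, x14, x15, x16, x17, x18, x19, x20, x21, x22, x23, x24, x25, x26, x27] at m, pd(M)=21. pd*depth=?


pd+depth=27
depth=27-21=6
pd*depth=21*6=126


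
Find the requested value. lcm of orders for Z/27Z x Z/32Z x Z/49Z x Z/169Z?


Exponent = lcm of the cyclic orders; pairwise coprime => product.
3^3*2^5*7^2*13^2=27*32*49*169=7154784


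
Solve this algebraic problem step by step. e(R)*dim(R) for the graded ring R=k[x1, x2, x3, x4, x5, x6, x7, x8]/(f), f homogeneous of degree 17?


e(R)=deg(f)=17, dim(R)=8-1=7
e*dim=17*7=119


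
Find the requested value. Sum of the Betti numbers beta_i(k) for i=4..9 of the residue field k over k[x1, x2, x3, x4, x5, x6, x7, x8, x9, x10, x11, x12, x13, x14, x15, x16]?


Koszul resolution: beta_i(k)=C(n,i), n=16
C(16,4)=1820, C(16,5)=4368, C(16,6)=8008, C(16,7)=11440, C(16,8)=12870, C(16,9)=11440
Sum=49946


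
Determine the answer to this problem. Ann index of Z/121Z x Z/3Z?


Exponent = lcm of the cyclic orders; pairwise coprime => product.
11^2*3^1=121*3=363


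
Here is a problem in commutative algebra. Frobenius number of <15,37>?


gcd(15,37)=1 => F=ab-a-b=15*37-15-37=555-52=503


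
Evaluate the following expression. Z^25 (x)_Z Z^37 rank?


rank(M(x)N) = rank(M)*rank(N)
25*37 = 925


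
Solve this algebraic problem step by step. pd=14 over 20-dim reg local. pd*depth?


pd+depth=20
depth=20-14=6
pd*depth=14*6=84


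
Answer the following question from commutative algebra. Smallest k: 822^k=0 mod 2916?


822^k mod 2916:
k=1: 822
k=2: 2088
k=3: 1728
k=4: 324
k=5: 972
k=6: 0
First zero at k = 6


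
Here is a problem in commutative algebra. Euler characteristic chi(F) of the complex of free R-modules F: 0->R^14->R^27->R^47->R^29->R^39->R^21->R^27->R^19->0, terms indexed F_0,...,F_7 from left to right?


chi = sum (-1)^i * rank:
(-1)^0*14=14
(-1)^1*27=-27
(-1)^2*47=47
(-1)^3*29=-29
(-1)^4*39=39
(-1)^5*21=-21
(-1)^6*27=27
(-1)^7*19=-19
chi=31


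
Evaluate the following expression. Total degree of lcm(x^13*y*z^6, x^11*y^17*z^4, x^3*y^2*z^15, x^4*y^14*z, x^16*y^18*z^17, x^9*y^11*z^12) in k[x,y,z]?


lcm = componentwise max:
x: max(13,11,3,4,16,9)=16
y: max(1,17,2,14,18,11)=18
z: max(6,4,15,1,17,12)=17
Total=16+18+17=51


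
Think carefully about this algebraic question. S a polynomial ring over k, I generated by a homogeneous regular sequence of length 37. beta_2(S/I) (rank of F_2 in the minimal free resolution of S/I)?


Regular sequence => Koszul complex is the minimal free resolution.
Syz_1 minimally generated by Koszul relations f_i*e_j - f_j*e_i (i<j): mu(Syz_1) = beta_2 = C(m,2) = m(m-1)/2
m=37
37*36/2 = 666


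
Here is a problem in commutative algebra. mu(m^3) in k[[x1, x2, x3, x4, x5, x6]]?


C(n+d-1,d)=C(8,3)=56


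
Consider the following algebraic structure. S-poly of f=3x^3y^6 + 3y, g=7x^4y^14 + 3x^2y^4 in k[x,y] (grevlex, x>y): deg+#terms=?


LT(f)=3x^3y^6, LT(g)=7x^4y^14
lcm(LM)=x^4y^14
S(f,g) (scaled by 21 to clear denominators) = 7xy^8*f - 3*g = 21xy^9 - 9x^2y^4
2 terms, deg 10.
10+2=12


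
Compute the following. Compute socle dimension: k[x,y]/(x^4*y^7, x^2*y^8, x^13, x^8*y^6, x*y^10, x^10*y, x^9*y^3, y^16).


Socle = ann(m) = span of standard monomials u with x*u, y*u in I (staircase corners).
Minimal generators: x^13, x^10*y, x^9*y^3, x^8*y^6, x^4*y^7, x^2*y^8, x*y^10, y^16
Corners: y^15, xy^9, x^3y^7, x^7y^6, x^8y^5, x^9y^2, x^12
Socle dim=7


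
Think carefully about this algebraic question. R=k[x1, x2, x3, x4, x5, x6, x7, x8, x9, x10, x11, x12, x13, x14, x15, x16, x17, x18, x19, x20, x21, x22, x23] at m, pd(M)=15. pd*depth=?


pd+depth=23
depth=23-15=8
pd*depth=15*8=120


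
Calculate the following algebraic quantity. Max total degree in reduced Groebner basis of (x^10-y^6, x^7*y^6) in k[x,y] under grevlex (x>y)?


LT(f1)=x^10, LT(f2)=x^7y^6, lcm=x^10y^6
S(f1,f2) = y^6*f1 - x^3*f2 = -y^12
Reduced GB = {f1, f2, y^12}; degrees 10, 13, 12
Max = 13


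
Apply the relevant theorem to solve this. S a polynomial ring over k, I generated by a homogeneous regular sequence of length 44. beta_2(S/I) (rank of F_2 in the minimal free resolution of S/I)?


Regular sequence => Koszul complex is the minimal free resolution.
Syz_1 minimally generated by Koszul relations f_i*e_j - f_j*e_i (i<j): mu(Syz_1) = beta_2 = C(m,2) = m(m-1)/2
m=44
44*43/2 = 946


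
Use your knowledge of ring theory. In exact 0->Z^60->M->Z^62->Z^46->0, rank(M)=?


Alt sum=0:
(-1)^0*60 + (-1)^1*? + (-1)^2*62 + (-1)^3*46=0
rank(M)=76


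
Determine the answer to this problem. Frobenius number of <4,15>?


gcd(4,15)=1 => F=ab-a-b=4*15-4-15=60-19=41


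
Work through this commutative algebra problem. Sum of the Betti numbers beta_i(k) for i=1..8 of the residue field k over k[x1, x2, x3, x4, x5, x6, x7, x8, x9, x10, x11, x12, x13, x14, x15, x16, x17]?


Koszul resolution: beta_i(k)=C(n,i), n=17
C(17,1)=17, C(17,2)=136, C(17,3)=680, C(17,4)=2380, C(17,5)=6188, C(17,6)=12376, C(17,7)=19448, C(17,8)=24310
Sum=65535


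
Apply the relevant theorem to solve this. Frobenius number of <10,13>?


gcd(10,13)=1 => F=ab-a-b=10*13-10-13=130-23=107


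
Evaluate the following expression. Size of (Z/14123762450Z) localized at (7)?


7-primary part: 14123762450=7^10*50
Size=7^10=282475249


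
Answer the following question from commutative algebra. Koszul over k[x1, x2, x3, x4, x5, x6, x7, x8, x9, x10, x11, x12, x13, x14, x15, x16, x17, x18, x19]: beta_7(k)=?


C(n,i)=C(19,7)=50388


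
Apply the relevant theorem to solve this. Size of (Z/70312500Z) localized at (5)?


5-primary part: 70312500=5^9*36
Size=5^9=1953125


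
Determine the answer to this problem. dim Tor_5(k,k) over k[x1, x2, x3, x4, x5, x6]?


Koszul: C(n,i)=C(6,5)=6


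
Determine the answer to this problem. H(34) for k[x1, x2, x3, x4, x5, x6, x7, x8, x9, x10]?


C(d+n-1,n-1)=C(43,9)=563921995


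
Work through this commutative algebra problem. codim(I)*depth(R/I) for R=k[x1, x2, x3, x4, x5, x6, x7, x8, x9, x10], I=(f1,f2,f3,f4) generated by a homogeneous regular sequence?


codim=4, depth=dim(R/I)=10-4=6
Product=4*6=24


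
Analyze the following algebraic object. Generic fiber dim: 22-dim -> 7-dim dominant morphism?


dim(fiber)=dim(X)-dim(Y)=22-7=15


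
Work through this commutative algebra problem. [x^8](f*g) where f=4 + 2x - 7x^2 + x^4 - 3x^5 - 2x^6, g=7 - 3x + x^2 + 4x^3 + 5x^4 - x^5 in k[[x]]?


[x^8] = sum a_i*b_j, i+j=8
  1*5=5
  -3*4=-12
  -2*1=-2
Sum=-9


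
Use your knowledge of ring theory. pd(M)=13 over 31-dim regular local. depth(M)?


pd+depth=depth(R)=31
depth=31-13=18


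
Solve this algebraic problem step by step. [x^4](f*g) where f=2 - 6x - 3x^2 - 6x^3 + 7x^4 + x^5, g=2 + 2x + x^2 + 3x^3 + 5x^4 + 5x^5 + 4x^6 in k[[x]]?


[x^4] = sum a_i*b_j, i+j=4
  2*5=10
  -6*3=-18
  -3*1=-3
  -6*2=-12
  7*2=14
Sum=-9


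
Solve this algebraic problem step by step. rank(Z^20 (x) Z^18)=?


rank(M(x)N) = rank(M)*rank(N)
20*18 = 360


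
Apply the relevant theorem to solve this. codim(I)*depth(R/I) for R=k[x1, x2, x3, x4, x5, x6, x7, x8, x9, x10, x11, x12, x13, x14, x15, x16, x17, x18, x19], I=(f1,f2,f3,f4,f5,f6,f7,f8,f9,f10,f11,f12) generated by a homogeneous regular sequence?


codim=12, depth=dim(R/I)=19-12=7
Product=12*7=84


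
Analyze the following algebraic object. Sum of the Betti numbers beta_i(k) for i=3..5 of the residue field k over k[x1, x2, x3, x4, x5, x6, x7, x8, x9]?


Koszul resolution: beta_i(k)=C(n,i), n=9
C(9,3)=84, C(9,4)=126, C(9,5)=126
Sum=336


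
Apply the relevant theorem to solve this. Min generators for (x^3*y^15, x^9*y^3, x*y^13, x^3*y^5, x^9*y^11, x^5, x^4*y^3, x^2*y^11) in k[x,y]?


Remove redundant (divisible by others).
x^3*y^15 redundant.
x^9*y^11 redundant.
x^9*y^3 redundant.
Min: x^5, x^4*y^3, x^3*y^5, x^2*y^11, x*y^13
Count=5


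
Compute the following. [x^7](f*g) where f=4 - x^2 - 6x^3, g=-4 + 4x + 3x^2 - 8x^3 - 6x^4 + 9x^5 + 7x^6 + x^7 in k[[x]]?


[x^7] = sum a_i*b_j, i+j=7
  4*1=4
  -1*9=-9
  -6*-6=36
Sum=31


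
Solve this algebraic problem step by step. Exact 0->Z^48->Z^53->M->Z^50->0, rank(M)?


Alt sum=0:
(-1)^0*48 + (-1)^1*53 + (-1)^2*? + (-1)^3*50=0
rank(M)=55


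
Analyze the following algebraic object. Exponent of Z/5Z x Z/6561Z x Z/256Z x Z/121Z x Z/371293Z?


Exponent = lcm of the cyclic orders; pairwise coprime => product.
5^1*3^8*2^8*11^2*13^5=5*6561*256*121*371293=377295946410240


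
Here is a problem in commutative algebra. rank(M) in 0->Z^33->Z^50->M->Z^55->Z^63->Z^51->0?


Alt sum=0:
(-1)^0*33 + (-1)^1*50 + (-1)^2*? + (-1)^3*55 + (-1)^4*63 + (-1)^5*51=0
rank(M)=60


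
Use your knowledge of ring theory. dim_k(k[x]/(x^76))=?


Basis: 1,x,...,x^75
dim=76


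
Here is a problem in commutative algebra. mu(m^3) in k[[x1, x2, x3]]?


C(n+d-1,d)=C(5,3)=10


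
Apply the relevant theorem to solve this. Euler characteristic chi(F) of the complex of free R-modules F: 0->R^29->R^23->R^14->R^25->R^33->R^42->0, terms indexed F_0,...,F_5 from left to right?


chi = sum (-1)^i * rank:
(-1)^0*29=29
(-1)^1*23=-23
(-1)^2*14=14
(-1)^3*25=-25
(-1)^4*33=33
(-1)^5*42=-42
chi=-14


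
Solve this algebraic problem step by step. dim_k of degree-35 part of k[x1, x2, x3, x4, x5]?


C(d+n-1,n-1)=C(39,4)=82251


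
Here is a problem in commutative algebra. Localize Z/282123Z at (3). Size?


3-primary part: 282123=3^8*43
Size=3^8=6561


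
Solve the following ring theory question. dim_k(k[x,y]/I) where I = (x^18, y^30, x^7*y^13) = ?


k[x,y]/I, I = (x^18, y^30, x^7*y^13)
Rect: 18x30=540. Corner: (18-7)x(30-13)=187.
dim = 540-187 = 353


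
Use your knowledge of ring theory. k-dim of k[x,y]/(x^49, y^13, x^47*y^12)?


k[x,y]/I, I = (x^49, y^13, x^47*y^12)
Rect: 49x13=637. Corner: (49-47)x(13-12)=2.
dim = 637-2 = 635


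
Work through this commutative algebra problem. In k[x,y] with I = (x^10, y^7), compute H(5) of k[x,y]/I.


k[x,y], I = (x^10, y^7), d = 5
Need i < 10 and d-i < 7.
Range: 0 <= i <= 5.
H(5) = 6


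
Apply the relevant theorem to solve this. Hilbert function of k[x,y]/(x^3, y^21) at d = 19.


k[x,y], I = (x^3, y^21), d = 19
Need i < 3 and d-i < 21.
Range: 0 <= i <= 2.
H(19) = 3


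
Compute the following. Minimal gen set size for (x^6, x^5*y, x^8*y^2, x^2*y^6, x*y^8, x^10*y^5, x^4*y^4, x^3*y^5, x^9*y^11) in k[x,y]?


Remove redundant (divisible by others).
x^8*y^2 redundant.
x^10*y^5 redundant.
x^9*y^11 redundant.
Min: x^6, x^5*y, x^4*y^4, x^3*y^5, x^2*y^6, x*y^8
Count=6


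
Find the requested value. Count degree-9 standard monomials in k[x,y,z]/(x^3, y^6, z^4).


Need i<3, j<6, k<4 with i+j+k=9.
For each i, j ranges over max(0,9-i-3)..min(5,9-i):
  i=0: j in [6,5] -> 0
  i=1: j in [5,5] -> 1
  i=2: j in [4,5] -> 2
H(9) = 0+1+2 = 3


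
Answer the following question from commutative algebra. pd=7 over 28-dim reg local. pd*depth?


pd+depth=28
depth=28-7=21
pd*depth=7*21=147


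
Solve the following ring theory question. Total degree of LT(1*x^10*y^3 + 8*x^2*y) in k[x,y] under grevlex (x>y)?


LT: 1*x^10*y^3
deg_x=10, deg_y=3
Total=10+3=13


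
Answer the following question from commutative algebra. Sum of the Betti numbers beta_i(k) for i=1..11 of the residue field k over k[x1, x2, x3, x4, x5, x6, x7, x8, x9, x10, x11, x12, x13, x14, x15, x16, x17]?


Koszul resolution: beta_i(k)=C(n,i), n=17
C(17,1)=17, C(17,2)=136, C(17,3)=680, C(17,4)=2380, C(17,5)=6188, C(17,6)=12376, C(17,7)=19448, C(17,8)=24310, C(17,9)=24310, C(17,10)=19448, C(17,11)=12376
Sum=121669


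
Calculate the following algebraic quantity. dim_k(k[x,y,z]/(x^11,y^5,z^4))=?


Basis: x^iy^jz^k, i<11,j<5,k<4
11*5*4=220


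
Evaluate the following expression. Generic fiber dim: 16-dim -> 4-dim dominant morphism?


dim(fiber)=dim(X)-dim(Y)=16-4=12


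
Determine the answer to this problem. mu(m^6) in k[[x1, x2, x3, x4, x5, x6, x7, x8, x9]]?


C(n+d-1,d)=C(14,6)=3003


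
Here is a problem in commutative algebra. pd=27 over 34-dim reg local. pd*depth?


pd+depth=34
depth=34-27=7
pd*depth=27*7=189


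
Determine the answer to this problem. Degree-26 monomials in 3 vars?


C(d+n-1,n-1)=C(28,2)=378


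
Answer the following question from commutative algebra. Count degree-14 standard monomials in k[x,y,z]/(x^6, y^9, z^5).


Need i<6, j<9, k<5 with i+j+k=14.
For each i, j ranges over max(0,14-i-4)..min(8,14-i):
  i=0: j in [10,8] -> 0
  i=1: j in [9,8] -> 0
  i=2: j in [8,8] -> 1
  i=3: j in [7,8] -> 2
  i=4: j in [6,8] -> 3
  i=5: j in [5,8] -> 4
H(14) = 0+0+1+2+3+4 = 10


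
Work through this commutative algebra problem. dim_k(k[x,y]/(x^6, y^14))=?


Basis: x^i*y^j, i<6, j<14
6*14=84


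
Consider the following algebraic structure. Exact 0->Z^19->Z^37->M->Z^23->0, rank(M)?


Alt sum=0:
(-1)^0*19 + (-1)^1*37 + (-1)^2*? + (-1)^3*23=0
rank(M)=41


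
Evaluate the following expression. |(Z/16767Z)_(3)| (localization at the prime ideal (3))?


3-primary part: 16767=3^6*23
Size=3^6=729


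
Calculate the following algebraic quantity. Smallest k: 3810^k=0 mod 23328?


3810^k mod 23328:
k=1: 3810
k=2: 6084
k=3: 15336
k=4: 16848
k=5: 15552
k=6: 0
First zero at k = 6


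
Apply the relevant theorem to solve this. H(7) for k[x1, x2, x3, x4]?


C(d+n-1,n-1)=C(10,3)=120


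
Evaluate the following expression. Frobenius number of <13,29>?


gcd(13,29)=1 => F=ab-a-b=13*29-13-29=377-42=335


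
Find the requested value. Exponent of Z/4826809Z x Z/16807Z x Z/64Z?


Exponent = lcm of the cyclic orders; pairwise coprime => product.
13^6*7^5*2^6=4826809*16807*64=5191947447232


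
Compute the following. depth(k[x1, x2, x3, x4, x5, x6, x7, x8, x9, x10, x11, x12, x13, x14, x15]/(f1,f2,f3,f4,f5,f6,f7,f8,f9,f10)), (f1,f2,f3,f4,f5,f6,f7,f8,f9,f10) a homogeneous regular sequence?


depth(R)=15
depth(R/I)=15-10=5


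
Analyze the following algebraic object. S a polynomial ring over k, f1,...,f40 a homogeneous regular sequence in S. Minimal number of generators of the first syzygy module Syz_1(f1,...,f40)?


Regular sequence => Koszul complex is the minimal free resolution.
Syz_1 minimally generated by Koszul relations f_i*e_j - f_j*e_i (i<j): mu(Syz_1) = beta_2 = C(m,2) = m(m-1)/2
m=40
40*39/2 = 780


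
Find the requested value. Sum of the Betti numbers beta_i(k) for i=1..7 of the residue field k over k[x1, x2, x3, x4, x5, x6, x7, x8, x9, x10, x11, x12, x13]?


Koszul resolution: beta_i(k)=C(n,i), n=13
C(13,1)=13, C(13,2)=78, C(13,3)=286, C(13,4)=715, C(13,5)=1287, C(13,6)=1716, C(13,7)=1716
Sum=5811


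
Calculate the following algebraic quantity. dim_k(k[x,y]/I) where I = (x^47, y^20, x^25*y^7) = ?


k[x,y]/I, I = (x^47, y^20, x^25*y^7)
Rect: 47x20=940. Corner: (47-25)x(20-7)=286.
dim = 940-286 = 654


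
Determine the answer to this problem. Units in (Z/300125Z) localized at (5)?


Local ring = Z/125Z.
phi(125) = 5^2*(5-1) = 100


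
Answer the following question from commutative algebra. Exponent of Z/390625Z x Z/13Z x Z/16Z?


Exponent = lcm of the cyclic orders; pairwise coprime => product.
5^8*13^1*2^4=390625*13*16=81250000


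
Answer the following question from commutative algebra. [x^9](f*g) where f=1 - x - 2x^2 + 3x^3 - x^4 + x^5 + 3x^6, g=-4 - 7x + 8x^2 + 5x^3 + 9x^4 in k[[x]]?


[x^9] = sum a_i*b_j, i+j=9
  1*9=9
  3*5=15
Sum=24


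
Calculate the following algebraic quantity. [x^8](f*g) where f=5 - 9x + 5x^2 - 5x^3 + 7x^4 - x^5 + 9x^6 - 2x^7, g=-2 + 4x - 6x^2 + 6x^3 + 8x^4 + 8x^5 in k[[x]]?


[x^8] = sum a_i*b_j, i+j=8
  -5*8=-40
  7*8=56
  -1*6=-6
  9*-6=-54
  -2*4=-8
Sum=-52


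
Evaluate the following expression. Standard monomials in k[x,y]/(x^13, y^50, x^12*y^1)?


k[x,y]/I, I = (x^13, y^50, x^12*y^1)
Rect: 13x50=650. Corner: (13-12)x(50-1)=49.
dim = 650-49 = 601


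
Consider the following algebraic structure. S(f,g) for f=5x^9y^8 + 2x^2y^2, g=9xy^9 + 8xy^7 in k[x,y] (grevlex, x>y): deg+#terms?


LT(f)=5x^9y^8, LT(g)=9xy^9
lcm(LM)=x^9y^9
S(f,g) (scaled by 45 to clear denominators) = 9y*f - 5x^8*g = -40x^9y^7 + 18x^2y^3
2 terms, deg 16.
16+2=18


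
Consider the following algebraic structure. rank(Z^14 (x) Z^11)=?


rank(M(x)N) = rank(M)*rank(N)
14*11 = 154


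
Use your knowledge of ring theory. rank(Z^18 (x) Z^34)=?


rank(M(x)N) = rank(M)*rank(N)
18*34 = 612


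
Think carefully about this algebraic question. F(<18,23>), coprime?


gcd(18,23)=1 => F=ab-a-b=18*23-18-23=414-41=373


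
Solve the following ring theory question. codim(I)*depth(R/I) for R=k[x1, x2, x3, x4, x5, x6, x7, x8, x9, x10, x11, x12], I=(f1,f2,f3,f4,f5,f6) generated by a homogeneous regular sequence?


codim=6, depth=dim(R/I)=12-6=6
Product=6*6=36


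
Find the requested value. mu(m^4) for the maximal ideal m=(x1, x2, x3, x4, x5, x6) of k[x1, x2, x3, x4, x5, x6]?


Graded Nakayama: mu(m^d) = dim_k (m^d/m^(d+1)) = #degree-4 monomials in 6 vars
C(n+d-1,d)=C(9,4)=126


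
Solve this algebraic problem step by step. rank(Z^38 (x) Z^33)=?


rank(M(x)N) = rank(M)*rank(N)
38*33 = 1254


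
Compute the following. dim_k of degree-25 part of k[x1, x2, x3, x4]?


C(d+n-1,n-1)=C(28,3)=3276


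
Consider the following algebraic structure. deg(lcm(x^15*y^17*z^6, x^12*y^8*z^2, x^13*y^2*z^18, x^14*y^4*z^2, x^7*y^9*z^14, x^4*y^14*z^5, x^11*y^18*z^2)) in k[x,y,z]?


lcm = componentwise max:
x: max(15,12,13,14,7,4,11)=15
y: max(17,8,2,4,9,14,18)=18
z: max(6,2,18,2,14,5,2)=18
Total=15+18+18=51


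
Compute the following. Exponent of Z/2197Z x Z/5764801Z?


Exponent = lcm of the cyclic orders; pairwise coprime => product.
13^3*7^8=2197*5764801=12665267797


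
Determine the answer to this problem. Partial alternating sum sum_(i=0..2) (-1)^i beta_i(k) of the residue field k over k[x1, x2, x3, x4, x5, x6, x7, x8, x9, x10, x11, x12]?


Koszul resolution: beta_i(k)=C(n,i), n=12
sum_(i=0..p) (-1)^i C(n,i) = (-1)^p C(n-1,p)
(-1)^2*C(11,2) = (-1)^2*55 = 55


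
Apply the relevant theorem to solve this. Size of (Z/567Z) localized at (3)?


3-primary part: 567=3^4*7
Size=3^4=81


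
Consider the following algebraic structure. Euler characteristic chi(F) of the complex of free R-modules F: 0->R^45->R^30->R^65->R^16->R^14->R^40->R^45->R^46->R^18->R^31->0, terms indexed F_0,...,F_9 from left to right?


chi = sum (-1)^i * rank:
(-1)^0*45=45
(-1)^1*30=-30
(-1)^2*65=65
(-1)^3*16=-16
(-1)^4*14=14
(-1)^5*40=-40
(-1)^6*45=45
(-1)^7*46=-46
(-1)^8*18=18
(-1)^9*31=-31
chi=24


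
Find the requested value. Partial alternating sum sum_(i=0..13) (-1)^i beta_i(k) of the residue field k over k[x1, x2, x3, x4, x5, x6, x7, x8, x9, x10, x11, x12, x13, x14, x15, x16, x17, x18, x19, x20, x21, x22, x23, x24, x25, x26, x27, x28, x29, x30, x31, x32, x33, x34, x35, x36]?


Koszul resolution: beta_i(k)=C(n,i), n=36
sum_(i=0..p) (-1)^i C(n,i) = (-1)^p C(n-1,p)
(-1)^13*C(35,13) = (-1)^13*1476337800 = -1476337800


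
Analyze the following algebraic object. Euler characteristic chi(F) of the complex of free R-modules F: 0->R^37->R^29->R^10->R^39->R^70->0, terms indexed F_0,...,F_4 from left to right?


chi = sum (-1)^i * rank:
(-1)^0*37=37
(-1)^1*29=-29
(-1)^2*10=10
(-1)^3*39=-39
(-1)^4*70=70
chi=49


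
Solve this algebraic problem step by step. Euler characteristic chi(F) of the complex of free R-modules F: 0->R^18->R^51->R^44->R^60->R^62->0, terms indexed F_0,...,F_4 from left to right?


chi = sum (-1)^i * rank:
(-1)^0*18=18
(-1)^1*51=-51
(-1)^2*44=44
(-1)^3*60=-60
(-1)^4*62=62
chi=13


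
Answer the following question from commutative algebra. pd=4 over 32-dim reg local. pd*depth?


pd+depth=32
depth=32-4=28
pd*depth=4*28=112


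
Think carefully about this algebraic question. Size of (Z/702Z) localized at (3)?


3-primary part: 702=3^3*26
Size=3^3=27


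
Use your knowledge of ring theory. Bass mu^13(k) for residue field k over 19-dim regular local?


C(n,i)=C(19,13)=27132


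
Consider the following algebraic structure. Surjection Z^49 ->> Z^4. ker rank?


rank(ker) = 49-4 = 45


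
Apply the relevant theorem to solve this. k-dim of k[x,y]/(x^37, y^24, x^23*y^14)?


k[x,y]/I, I = (x^37, y^24, x^23*y^14)
Rect: 37x24=888. Corner: (37-23)x(24-14)=140.
dim = 888-140 = 748


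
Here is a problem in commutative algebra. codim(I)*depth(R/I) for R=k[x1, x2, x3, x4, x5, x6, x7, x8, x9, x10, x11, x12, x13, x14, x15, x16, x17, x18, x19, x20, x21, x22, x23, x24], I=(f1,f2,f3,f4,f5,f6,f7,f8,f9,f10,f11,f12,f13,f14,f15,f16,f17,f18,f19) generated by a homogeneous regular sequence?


codim=19, depth=dim(R/I)=24-19=5
Product=19*5=95


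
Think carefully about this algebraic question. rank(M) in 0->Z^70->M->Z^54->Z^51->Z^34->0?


Alt sum=0:
(-1)^0*70 + (-1)^1*? + (-1)^2*54 + (-1)^3*51 + (-1)^4*34=0
rank(M)=107


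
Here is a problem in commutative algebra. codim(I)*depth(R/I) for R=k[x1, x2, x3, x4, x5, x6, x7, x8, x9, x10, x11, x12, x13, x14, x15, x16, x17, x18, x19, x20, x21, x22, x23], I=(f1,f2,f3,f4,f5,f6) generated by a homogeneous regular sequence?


codim=6, depth=dim(R/I)=23-6=17
Product=6*17=102


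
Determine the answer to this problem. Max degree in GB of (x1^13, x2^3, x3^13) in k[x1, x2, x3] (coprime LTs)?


Pure powers, coprime LTs => already GB.
Degrees: 13, 3, 13
Max=13


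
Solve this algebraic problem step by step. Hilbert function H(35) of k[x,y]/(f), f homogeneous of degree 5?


H(t)=d for t>=d-1.
d=5, t=35
H(35)=5
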